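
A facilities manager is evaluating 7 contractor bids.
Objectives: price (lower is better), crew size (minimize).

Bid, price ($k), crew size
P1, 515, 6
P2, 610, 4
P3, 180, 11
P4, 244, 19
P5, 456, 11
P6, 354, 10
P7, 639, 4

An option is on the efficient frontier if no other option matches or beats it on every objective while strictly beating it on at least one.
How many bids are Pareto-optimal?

4

P1: not dominated.
P2: not dominated.
P3: not dominated (best price).
P4: dominated by P3 (price 180≤244, crew size 11≤19).
P5: dominated by P3 (price 180≤456, crew size 11≤11).
P6: not dominated.
P7: dominated by P2 (price 610≤639, crew size 4≤4).
Pareto-optimal: P1, P2, P3, P6 → 4.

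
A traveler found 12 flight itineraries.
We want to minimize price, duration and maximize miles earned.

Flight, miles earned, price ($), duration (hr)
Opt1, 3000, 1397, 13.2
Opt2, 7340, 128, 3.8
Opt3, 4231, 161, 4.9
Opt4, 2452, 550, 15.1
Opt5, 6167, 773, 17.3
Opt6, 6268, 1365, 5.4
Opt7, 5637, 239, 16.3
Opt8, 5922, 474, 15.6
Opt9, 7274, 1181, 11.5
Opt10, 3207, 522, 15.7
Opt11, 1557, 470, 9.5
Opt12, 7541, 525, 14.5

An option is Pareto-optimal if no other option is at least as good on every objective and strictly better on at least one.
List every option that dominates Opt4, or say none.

Opt2: miles earned 7340≥2452, price 128≤550, duration 3.8≤15.1 — dominates Opt4.
Opt3: miles earned 4231≥2452, price 161≤550, duration 4.9≤15.1 — dominates Opt4.
Opt12: miles earned 7541≥2452, price 525≤550, duration 14.5≤15.1 — dominates Opt4.
Others (Opt1, Opt5, Opt6, Opt7, Opt8, Opt9, Opt10, Opt11) are each worse than Opt4 on at least one objective.

Opt2, Opt3, Opt12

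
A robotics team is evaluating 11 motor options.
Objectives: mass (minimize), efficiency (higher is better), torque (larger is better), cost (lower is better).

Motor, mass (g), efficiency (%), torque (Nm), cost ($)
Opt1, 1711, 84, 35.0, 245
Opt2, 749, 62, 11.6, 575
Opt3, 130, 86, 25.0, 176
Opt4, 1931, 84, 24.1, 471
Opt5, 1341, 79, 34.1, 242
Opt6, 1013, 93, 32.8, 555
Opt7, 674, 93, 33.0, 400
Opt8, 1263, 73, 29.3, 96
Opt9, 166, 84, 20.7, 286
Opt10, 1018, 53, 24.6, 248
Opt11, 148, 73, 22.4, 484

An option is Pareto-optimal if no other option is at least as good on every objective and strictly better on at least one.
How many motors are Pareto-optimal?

5

Opt1: not dominated (best torque).
Opt2: dominated by Opt3 (mass 130≤749, efficiency 86≥62, torque 25.0≥11.6, cost 176≤575).
Opt3: not dominated (best mass).
Opt4: dominated by Opt1 (mass 1711≤1931, efficiency 84≥84, torque 35.0≥24.1, cost 245≤471).
Opt5: not dominated.
Opt6: dominated by Opt7 (mass 674≤1013, efficiency 93≥93, torque 33.0≥32.8, cost 400≤555).
Opt7: not dominated.
Opt8: not dominated (best cost).
Opt9: dominated by Opt3 (mass 130≤166, efficiency 86≥84, torque 25.0≥20.7, cost 176≤286).
Opt10: dominated by Opt3 (mass 130≤1018, efficiency 86≥53, torque 25.0≥24.6, cost 176≤248).
Opt11: dominated by Opt3 (mass 130≤148, efficiency 86≥73, torque 25.0≥22.4, cost 176≤484).
Pareto-optimal: Opt1, Opt3, Opt5, Opt7, Opt8 → 5.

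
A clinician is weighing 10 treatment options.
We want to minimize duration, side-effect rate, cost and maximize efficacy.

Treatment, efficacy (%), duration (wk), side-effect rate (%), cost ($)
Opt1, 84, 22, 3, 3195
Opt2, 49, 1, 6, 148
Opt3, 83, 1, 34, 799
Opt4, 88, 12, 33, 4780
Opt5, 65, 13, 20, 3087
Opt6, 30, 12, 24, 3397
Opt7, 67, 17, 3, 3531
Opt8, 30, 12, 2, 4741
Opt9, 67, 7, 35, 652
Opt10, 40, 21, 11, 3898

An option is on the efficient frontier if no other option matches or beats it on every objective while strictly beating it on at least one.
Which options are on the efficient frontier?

Opt1, Opt2, Opt3, Opt4, Opt5, Opt7, Opt8, Opt9

Opt1: not dominated.
Opt2: not dominated (best cost).
Opt3: not dominated.
Opt4: not dominated (best efficacy).
Opt5: not dominated.
Opt6: dominated by Opt2 (efficacy 49≥30, duration 1≤12, side-effect rate 6≤24, cost 148≤3397).
Opt7: not dominated.
Opt8: not dominated (best side-effect rate).
Opt9: not dominated.
Opt10: dominated by Opt2 (efficacy 49≥40, duration 1≤21, side-effect rate 6≤11, cost 148≤3898).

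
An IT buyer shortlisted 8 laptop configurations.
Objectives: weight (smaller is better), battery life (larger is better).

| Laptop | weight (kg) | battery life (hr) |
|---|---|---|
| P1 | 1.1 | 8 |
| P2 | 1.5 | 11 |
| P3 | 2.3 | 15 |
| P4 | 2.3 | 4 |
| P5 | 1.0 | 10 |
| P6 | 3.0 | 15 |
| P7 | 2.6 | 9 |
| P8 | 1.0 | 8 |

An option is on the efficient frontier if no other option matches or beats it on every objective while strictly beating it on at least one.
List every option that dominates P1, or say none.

P5, P8

P5: weight 1.0≤1.1, battery life 10≥8 — dominates P1.
P8: weight 1.0≤1.1, battery life 8≥8 — dominates P1.
Others (P2, P3, P4, P6, P7) are each worse than P1 on at least one objective.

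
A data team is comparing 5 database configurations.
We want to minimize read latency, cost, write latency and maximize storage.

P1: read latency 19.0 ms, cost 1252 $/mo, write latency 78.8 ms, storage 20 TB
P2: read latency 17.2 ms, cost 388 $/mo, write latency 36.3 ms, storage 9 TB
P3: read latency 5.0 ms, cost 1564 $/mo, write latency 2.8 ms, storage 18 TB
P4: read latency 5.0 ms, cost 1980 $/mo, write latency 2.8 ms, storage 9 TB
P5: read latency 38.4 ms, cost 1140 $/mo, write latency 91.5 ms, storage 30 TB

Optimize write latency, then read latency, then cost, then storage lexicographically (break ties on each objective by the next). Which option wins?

First minimize write latency: best is 2.8, kept {P3, P4}.
Then minimize read latency: best is 5.0, kept {P3, P4}.
Then minimize cost: best is 1564, kept {P3}.

P3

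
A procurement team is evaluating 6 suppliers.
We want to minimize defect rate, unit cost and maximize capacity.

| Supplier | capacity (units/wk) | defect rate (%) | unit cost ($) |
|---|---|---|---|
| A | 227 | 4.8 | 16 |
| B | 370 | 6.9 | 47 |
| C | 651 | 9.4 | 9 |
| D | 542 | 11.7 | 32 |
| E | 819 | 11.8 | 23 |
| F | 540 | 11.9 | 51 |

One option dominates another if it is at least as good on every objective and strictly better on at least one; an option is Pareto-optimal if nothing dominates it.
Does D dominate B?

D vs B: D is worse on defect rate (11.7 vs 6.9), so it does not dominate B.

No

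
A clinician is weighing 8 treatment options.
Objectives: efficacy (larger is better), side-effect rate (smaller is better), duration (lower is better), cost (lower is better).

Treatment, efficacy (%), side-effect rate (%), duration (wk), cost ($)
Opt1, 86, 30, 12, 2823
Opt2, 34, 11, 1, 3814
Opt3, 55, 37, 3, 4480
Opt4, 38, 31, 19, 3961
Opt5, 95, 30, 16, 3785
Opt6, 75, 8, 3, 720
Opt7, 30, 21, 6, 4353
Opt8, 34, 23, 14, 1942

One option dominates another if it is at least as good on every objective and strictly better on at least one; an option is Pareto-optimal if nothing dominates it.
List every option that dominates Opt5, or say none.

none

Opt1: worse on efficacy (86 vs 95).
Opt2: worse on efficacy (34 vs 95).
Opt3: worse on efficacy (55 vs 95).
Opt4: worse on efficacy (38 vs 95).
Opt6: worse on efficacy (75 vs 95).
Opt7: worse on efficacy (30 vs 95).
Opt8: worse on efficacy (34 vs 95).
No option dominates Opt5.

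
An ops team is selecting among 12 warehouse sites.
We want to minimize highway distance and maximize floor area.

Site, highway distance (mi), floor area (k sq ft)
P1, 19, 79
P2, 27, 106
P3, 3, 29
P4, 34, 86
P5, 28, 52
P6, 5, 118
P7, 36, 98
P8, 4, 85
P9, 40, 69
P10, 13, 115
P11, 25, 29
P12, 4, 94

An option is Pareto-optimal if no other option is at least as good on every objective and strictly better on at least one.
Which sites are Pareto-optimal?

P1: dominated by P6 (highway distance 5≤19, floor area 118≥79).
P2: dominated by P6 (highway distance 5≤27, floor area 118≥106).
P3: not dominated (best highway distance).
P4: dominated by P2 (highway distance 27≤34, floor area 106≥86).
P5: dominated by P1 (highway distance 19≤28, floor area 79≥52).
P6: not dominated (best floor area).
P7: dominated by P2 (highway distance 27≤36, floor area 106≥98).
P8: dominated by P12 (highway distance 4≤4, floor area 94≥85).
P9: dominated by P1 (highway distance 19≤40, floor area 79≥69).
P10: dominated by P6 (highway distance 5≤13, floor area 118≥115).
P11: dominated by P1 (highway distance 19≤25, floor area 79≥29).
P12: not dominated.

P3, P6, P12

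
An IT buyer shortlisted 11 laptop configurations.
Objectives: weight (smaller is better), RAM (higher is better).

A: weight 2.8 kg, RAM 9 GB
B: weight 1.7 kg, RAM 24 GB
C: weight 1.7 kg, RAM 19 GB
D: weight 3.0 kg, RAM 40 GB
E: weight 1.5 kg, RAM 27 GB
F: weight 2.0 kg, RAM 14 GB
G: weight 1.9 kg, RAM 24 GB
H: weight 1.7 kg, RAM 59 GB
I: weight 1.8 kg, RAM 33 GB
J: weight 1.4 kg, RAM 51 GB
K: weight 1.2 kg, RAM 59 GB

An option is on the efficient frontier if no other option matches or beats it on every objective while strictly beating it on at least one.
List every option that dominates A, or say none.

B: weight 1.7≤2.8, RAM 24≥9 — dominates A.
C: weight 1.7≤2.8, RAM 19≥9 — dominates A.
E: weight 1.5≤2.8, RAM 27≥9 — dominates A.
F: weight 2.0≤2.8, RAM 14≥9 — dominates A.
G: weight 1.9≤2.8, RAM 24≥9 — dominates A.
H: weight 1.7≤2.8, RAM 59≥9 — dominates A.
I: weight 1.8≤2.8, RAM 33≥9 — dominates A.
J: weight 1.4≤2.8, RAM 51≥9 — dominates A.
K: weight 1.2≤2.8, RAM 59≥9 — dominates A.
Others (D) are each worse than A on at least one objective.

B, C, E, F, G, H, I, J, K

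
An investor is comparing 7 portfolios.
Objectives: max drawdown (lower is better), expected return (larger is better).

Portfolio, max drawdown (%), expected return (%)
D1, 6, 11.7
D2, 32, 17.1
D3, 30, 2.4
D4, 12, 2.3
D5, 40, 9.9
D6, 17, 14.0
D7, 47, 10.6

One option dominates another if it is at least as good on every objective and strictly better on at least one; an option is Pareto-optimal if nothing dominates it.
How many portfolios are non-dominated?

D1: not dominated (best max drawdown).
D2: not dominated (best expected return).
D3: dominated by D1 (max drawdown 6≤30, expected return 11.7≥2.4).
D4: dominated by D1 (max drawdown 6≤12, expected return 11.7≥2.3).
D5: dominated by D1 (max drawdown 6≤40, expected return 11.7≥9.9).
D6: not dominated.
D7: dominated by D1 (max drawdown 6≤47, expected return 11.7≥10.6).
Pareto-optimal: D1, D2, D6 → 3.

3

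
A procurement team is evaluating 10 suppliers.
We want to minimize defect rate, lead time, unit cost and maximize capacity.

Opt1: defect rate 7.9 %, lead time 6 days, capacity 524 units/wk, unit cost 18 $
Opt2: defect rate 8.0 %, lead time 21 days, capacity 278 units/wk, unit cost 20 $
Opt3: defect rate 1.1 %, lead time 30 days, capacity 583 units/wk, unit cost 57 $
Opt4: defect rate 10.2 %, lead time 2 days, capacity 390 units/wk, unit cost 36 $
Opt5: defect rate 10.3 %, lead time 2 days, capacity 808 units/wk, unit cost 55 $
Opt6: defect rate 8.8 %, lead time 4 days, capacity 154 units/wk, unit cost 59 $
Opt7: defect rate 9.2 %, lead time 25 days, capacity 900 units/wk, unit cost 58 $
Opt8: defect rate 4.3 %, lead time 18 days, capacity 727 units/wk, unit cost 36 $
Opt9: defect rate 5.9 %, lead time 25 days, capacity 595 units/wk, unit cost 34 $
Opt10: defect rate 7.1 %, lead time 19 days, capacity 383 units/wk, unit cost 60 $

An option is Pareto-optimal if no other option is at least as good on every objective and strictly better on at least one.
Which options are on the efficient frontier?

Opt1: not dominated (best unit cost).
Opt2: dominated by Opt1 (defect rate 7.9≤8.0, lead time 6≤21, capacity 524≥278, unit cost 18≤20).
Opt3: not dominated (best defect rate).
Opt4: not dominated.
Opt5: not dominated.
Opt6: not dominated.
Opt7: not dominated (best capacity).
Opt8: not dominated.
Opt9: not dominated.
Opt10: dominated by Opt8 (defect rate 4.3≤7.1, lead time 18≤19, capacity 727≥383, unit cost 36≤60).

Opt1, Opt3, Opt4, Opt5, Opt6, Opt7, Opt8, Opt9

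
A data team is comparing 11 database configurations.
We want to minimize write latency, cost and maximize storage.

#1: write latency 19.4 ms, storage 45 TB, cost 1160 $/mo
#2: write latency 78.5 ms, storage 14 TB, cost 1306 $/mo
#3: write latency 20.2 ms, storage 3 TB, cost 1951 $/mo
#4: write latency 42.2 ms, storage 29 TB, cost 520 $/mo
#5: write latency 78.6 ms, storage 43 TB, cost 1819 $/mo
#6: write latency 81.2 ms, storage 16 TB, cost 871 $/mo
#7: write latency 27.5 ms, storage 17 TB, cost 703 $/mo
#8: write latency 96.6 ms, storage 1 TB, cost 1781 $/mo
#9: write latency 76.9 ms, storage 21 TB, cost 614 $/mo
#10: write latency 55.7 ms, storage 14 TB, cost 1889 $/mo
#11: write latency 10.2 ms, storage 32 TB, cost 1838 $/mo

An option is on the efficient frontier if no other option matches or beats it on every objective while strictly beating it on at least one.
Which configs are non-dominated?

#1: not dominated (best storage).
#2: dominated by #1 (write latency 19.4≤78.5, storage 45≥14, cost 1160≤1306).
#3: dominated by #1 (write latency 19.4≤20.2, storage 45≥3, cost 1160≤1951).
#4: not dominated (best cost).
#5: dominated by #1 (write latency 19.4≤78.6, storage 45≥43, cost 1160≤1819).
#6: dominated by #4 (write latency 42.2≤81.2, storage 29≥16, cost 520≤871).
#7: not dominated.
#8: dominated by #1 (write latency 19.4≤96.6, storage 45≥1, cost 1160≤1781).
#9: dominated by #4 (write latency 42.2≤76.9, storage 29≥21, cost 520≤614).
#10: dominated by #1 (write latency 19.4≤55.7, storage 45≥14, cost 1160≤1889).
#11: not dominated (best write latency).

#1, #4, #7, #11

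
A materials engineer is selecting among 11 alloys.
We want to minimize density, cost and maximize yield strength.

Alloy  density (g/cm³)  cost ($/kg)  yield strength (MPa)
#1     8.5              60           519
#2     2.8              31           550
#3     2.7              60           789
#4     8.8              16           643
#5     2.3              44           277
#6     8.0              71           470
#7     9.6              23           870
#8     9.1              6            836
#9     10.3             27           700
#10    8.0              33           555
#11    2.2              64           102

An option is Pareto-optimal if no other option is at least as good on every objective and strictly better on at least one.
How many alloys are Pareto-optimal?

8

#1: dominated by #2 (density 2.8≤8.5, cost 31≤60, yield strength 550≥519).
#2: not dominated.
#3: not dominated.
#4: not dominated.
#5: not dominated.
#6: dominated by #2 (density 2.8≤8.0, cost 31≤71, yield strength 550≥470).
#7: not dominated (best yield strength).
#8: not dominated (best cost).
#9: dominated by #7 (density 9.6≤10.3, cost 23≤27, yield strength 870≥700).
#10: not dominated.
#11: not dominated (best density).
Pareto-optimal: #2, #3, #4, #5, #7, #8, #10, #11 → 8.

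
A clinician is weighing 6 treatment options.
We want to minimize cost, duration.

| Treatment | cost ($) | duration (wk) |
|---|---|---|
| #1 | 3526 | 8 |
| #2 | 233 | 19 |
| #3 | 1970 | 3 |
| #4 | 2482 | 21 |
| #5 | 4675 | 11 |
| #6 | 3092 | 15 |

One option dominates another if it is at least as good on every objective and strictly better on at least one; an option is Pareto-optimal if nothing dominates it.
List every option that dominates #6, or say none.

#3

#3: cost 1970≤3092, duration 3≤15 — dominates #6.
Others (#1, #2, #4, #5) are each worse than #6 on at least one objective.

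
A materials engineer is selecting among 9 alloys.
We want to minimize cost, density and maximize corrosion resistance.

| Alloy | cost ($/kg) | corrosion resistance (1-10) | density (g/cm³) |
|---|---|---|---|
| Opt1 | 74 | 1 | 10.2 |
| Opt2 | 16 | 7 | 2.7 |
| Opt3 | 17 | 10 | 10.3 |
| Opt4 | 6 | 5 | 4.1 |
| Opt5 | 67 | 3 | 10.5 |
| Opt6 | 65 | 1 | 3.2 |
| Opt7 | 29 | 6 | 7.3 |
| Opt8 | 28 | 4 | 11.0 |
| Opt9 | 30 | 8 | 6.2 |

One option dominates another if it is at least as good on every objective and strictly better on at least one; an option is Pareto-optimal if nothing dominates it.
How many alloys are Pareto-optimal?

4

Opt1: dominated by Opt2 (cost 16≤74, corrosion resistance 7≥1, density 2.7≤10.2).
Opt2: not dominated (best density).
Opt3: not dominated (best corrosion resistance).
Opt4: not dominated (best cost).
Opt5: dominated by Opt2 (cost 16≤67, corrosion resistance 7≥3, density 2.7≤10.5).
Opt6: dominated by Opt2 (cost 16≤65, corrosion resistance 7≥1, density 2.7≤3.2).
Opt7: dominated by Opt2 (cost 16≤29, corrosion resistance 7≥6, density 2.7≤7.3).
Opt8: dominated by Opt2 (cost 16≤28, corrosion resistance 7≥4, density 2.7≤11.0).
Opt9: not dominated.
Pareto-optimal: Opt2, Opt3, Opt4, Opt9 → 4.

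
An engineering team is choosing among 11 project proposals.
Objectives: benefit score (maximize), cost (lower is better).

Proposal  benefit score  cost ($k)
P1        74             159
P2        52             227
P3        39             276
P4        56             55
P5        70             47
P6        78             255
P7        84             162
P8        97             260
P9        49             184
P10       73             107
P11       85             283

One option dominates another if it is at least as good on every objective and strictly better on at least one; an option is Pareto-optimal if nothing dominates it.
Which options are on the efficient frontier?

P1: not dominated.
P2: dominated by P1 (benefit score 74≥52, cost 159≤227).
P3: dominated by P1 (benefit score 74≥39, cost 159≤276).
P4: dominated by P5 (benefit score 70≥56, cost 47≤55).
P5: not dominated (best cost).
P6: dominated by P7 (benefit score 84≥78, cost 162≤255).
P7: not dominated.
P8: not dominated (best benefit score).
P9: dominated by P1 (benefit score 74≥49, cost 159≤184).
P10: not dominated.
P11: dominated by P8 (benefit score 97≥85, cost 260≤283).

P1, P5, P7, P8, P10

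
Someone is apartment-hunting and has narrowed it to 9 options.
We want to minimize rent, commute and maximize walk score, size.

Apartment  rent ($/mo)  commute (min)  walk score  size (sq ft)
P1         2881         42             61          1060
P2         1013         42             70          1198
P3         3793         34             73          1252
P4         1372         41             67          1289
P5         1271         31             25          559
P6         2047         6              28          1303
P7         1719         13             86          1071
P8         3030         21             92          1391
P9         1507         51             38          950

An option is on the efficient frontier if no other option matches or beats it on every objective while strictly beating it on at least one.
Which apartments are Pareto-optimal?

P2, P4, P5, P6, P7, P8

P1: dominated by P2 (rent 1013≤2881, commute 42≤42, walk score 70≥61, size 1198≥1060).
P2: not dominated (best rent).
P3: dominated by P8 (rent 3030≤3793, commute 21≤34, walk score 92≥73, size 1391≥1252).
P4: not dominated.
P5: not dominated.
P6: not dominated (best commute).
P7: not dominated.
P8: not dominated (best walk score).
P9: dominated by P2 (rent 1013≤1507, commute 42≤51, walk score 70≥38, size 1198≥950).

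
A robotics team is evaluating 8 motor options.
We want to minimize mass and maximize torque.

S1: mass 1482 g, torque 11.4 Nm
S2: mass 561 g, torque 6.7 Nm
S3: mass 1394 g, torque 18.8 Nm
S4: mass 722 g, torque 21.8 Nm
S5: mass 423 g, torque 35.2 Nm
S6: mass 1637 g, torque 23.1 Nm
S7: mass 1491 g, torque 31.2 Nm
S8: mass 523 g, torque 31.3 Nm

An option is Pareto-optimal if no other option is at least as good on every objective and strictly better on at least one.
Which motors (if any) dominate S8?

S5

S5: mass 423≤523, torque 35.2≥31.3 — dominates S8.
Others (S1, S2, S3, S4, S6, S7) are each worse than S8 on at least one objective.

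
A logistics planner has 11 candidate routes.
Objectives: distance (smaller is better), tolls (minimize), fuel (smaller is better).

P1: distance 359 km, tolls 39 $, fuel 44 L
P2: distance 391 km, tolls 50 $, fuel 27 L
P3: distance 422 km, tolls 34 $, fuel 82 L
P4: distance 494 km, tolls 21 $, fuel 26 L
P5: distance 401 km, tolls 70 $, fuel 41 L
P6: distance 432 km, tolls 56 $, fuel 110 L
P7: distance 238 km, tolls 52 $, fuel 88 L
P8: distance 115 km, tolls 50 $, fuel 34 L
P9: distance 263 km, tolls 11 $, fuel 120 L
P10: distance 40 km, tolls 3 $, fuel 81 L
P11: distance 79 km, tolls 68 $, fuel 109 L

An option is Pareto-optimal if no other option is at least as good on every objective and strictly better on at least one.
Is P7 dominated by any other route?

P8 vs P7: distance 115≤238, tolls 50≤52, fuel 34≤88 — P8 is at least as good on every objective and strictly better on at least one, so P8 dominates P7.

Yes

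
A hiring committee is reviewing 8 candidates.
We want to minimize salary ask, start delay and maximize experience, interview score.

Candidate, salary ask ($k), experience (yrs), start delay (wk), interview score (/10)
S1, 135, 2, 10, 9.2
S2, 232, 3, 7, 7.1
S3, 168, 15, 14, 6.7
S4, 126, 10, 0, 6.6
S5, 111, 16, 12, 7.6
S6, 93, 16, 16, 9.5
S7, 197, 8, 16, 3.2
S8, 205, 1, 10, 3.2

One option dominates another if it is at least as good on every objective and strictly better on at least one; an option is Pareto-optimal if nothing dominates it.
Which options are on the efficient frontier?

S1, S2, S4, S5, S6

S1: not dominated.
S2: not dominated.
S3: dominated by S5 (salary ask 111≤168, experience 16≥15, start delay 12≤14, interview score 7.6≥6.7).
S4: not dominated (best start delay).
S5: not dominated.
S6: not dominated (best salary ask).
S7: dominated by S3 (salary ask 168≤197, experience 15≥8, start delay 14≤16, interview score 6.7≥3.2).
S8: dominated by S1 (salary ask 135≤205, experience 2≥1, start delay 10≤10, interview score 9.2≥3.2).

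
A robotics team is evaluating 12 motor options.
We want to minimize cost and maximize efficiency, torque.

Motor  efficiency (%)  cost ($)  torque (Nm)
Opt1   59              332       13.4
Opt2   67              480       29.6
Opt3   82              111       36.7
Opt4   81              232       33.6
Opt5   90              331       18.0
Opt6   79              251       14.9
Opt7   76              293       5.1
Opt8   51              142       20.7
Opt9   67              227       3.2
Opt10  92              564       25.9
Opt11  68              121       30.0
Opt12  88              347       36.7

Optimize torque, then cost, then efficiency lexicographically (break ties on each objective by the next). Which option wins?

Opt3

First maximize torque: best is 36.7, kept {Opt3, Opt12}.
Then minimize cost: best is 111, kept {Opt3}.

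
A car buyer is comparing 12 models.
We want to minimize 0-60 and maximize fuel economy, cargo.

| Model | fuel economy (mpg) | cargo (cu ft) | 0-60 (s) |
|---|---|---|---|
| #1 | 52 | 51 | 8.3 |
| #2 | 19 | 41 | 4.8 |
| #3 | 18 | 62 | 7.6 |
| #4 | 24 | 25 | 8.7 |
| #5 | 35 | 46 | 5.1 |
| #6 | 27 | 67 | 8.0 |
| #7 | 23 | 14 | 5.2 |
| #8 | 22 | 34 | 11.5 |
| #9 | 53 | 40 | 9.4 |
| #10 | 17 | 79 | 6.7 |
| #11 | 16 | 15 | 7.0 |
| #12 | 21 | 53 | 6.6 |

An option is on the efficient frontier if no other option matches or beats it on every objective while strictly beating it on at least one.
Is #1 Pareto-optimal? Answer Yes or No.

#2: worse on fuel economy (19 vs 52).
#3: worse on fuel economy (18 vs 52).
#4: worse on fuel economy (24 vs 52).
#5: worse on fuel economy (35 vs 52).
#6: worse on fuel economy (27 vs 52).
#7: worse on fuel economy (23 vs 52).
#8: worse on fuel economy (22 vs 52).
#9: worse on cargo (40 vs 51).
#10: worse on fuel economy (17 vs 52).
#11: worse on fuel economy (16 vs 52).
#12: worse on fuel economy (21 vs 52).
No option is at least as good as #1 on every objective and strictly better on one.

Yes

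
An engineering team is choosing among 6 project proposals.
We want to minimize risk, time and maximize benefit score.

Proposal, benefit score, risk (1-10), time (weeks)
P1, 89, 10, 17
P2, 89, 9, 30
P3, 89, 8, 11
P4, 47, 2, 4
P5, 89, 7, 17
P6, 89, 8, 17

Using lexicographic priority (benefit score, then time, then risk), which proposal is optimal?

First maximize benefit score: best is 89, kept {P1, P2, P3, P5, P6}.
Then minimize time: best is 11, kept {P3}.

P3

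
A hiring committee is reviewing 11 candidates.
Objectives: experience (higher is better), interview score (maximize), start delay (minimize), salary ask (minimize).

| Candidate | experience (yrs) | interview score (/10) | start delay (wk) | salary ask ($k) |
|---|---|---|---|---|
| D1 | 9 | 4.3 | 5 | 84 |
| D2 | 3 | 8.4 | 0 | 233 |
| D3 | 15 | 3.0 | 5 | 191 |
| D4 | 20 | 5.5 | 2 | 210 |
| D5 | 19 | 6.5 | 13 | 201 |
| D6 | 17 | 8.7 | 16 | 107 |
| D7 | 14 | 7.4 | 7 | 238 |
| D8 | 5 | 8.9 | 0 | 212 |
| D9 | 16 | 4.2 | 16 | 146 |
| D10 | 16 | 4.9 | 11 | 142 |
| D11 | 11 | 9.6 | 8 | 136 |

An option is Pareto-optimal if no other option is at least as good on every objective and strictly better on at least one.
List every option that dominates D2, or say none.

D8: experience 5≥3, interview score 8.9≥8.4, start delay 0≤0, salary ask 212≤233 — dominates D2.
Others (D1, D3, D4, D5, D6, D7, D9, D10, D11) are each worse than D2 on at least one objective.

D8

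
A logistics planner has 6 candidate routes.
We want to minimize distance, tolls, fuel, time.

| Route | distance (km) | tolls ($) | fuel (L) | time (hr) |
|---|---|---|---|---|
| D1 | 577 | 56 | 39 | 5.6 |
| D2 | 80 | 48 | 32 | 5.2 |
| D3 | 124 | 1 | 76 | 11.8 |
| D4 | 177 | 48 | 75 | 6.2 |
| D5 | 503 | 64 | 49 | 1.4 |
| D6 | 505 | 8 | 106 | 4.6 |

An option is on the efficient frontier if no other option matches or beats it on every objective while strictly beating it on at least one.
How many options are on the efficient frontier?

4

D1: dominated by D2 (distance 80≤577, tolls 48≤56, fuel 32≤39, time 5.2≤5.6).
D2: not dominated (best distance).
D3: not dominated (best tolls).
D4: dominated by D2 (distance 80≤177, tolls 48≤48, fuel 32≤75, time 5.2≤6.2).
D5: not dominated (best time).
D6: not dominated.
Pareto-optimal: D2, D3, D5, D6 → 4.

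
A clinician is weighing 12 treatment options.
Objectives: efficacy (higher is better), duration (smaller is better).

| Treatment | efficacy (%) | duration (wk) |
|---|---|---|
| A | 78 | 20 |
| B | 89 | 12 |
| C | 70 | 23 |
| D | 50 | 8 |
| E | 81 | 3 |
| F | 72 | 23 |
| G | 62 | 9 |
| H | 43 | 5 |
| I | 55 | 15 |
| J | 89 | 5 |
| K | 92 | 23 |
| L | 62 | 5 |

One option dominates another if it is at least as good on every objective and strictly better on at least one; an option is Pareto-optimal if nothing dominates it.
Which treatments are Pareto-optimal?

E, J, K

A: dominated by B (efficacy 89≥78, duration 12≤20).
B: dominated by J (efficacy 89≥89, duration 5≤12).
C: dominated by A (efficacy 78≥70, duration 20≤23).
D: dominated by E (efficacy 81≥50, duration 3≤8).
E: not dominated (best duration).
F: dominated by A (efficacy 78≥72, duration 20≤23).
G: dominated by E (efficacy 81≥62, duration 3≤9).
H: dominated by E (efficacy 81≥43, duration 3≤5).
I: dominated by B (efficacy 89≥55, duration 12≤15).
J: not dominated.
K: not dominated (best efficacy).
L: dominated by E (efficacy 81≥62, duration 3≤5).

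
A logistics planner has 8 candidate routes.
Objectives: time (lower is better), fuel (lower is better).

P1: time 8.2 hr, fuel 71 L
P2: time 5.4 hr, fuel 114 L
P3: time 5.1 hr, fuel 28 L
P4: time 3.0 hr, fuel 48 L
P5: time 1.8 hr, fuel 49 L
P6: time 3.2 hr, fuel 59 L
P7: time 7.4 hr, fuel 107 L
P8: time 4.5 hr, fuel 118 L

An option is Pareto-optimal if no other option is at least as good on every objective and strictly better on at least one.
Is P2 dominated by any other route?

Yes

P3 vs P2: time 5.1≤5.4, fuel 28≤114 — P3 is at least as good on every objective and strictly better on at least one, so P3 dominates P2.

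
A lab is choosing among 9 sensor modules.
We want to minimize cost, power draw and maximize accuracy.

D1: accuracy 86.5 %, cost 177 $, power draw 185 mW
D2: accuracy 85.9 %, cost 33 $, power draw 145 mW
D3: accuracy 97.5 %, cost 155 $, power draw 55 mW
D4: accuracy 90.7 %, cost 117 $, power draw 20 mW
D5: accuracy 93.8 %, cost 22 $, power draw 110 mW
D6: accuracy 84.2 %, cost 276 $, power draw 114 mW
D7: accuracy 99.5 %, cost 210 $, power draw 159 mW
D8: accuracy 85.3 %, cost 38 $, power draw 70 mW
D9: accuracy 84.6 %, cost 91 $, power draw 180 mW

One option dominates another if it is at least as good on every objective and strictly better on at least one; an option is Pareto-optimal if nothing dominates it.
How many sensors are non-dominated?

D1: dominated by D3 (accuracy 97.5≥86.5, cost 155≤177, power draw 55≤185).
D2: dominated by D5 (accuracy 93.8≥85.9, cost 22≤33, power draw 110≤145).
D3: not dominated.
D4: not dominated (best power draw).
D5: not dominated (best cost).
D6: dominated by D3 (accuracy 97.5≥84.2, cost 155≤276, power draw 55≤114).
D7: not dominated (best accuracy).
D8: not dominated.
D9: dominated by D2 (accuracy 85.9≥84.6, cost 33≤91, power draw 145≤180).
Pareto-optimal: D3, D4, D5, D7, D8 → 5.

5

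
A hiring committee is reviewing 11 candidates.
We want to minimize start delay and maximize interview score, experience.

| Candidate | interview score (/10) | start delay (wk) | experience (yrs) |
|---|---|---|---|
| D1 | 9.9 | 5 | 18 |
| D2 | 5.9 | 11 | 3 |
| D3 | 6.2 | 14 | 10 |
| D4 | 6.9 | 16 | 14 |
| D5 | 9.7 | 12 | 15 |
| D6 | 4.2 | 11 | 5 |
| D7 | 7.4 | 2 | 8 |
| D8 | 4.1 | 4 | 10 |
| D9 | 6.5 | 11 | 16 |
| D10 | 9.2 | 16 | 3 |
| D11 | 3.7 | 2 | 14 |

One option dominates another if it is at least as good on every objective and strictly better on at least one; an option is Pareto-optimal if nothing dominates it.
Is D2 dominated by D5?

No

D5 vs D2: D5 is worse on start delay (12 vs 11), so it does not dominate D2.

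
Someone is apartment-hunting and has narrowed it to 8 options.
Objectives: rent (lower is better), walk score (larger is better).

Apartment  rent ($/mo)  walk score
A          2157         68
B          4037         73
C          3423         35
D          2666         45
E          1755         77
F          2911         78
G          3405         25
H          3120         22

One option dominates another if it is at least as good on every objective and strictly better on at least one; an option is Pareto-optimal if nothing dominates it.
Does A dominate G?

A vs G: rent 2157≤3405, walk score 68≥25 — A is at least as good on every objective with at least one strict improvement.

Yes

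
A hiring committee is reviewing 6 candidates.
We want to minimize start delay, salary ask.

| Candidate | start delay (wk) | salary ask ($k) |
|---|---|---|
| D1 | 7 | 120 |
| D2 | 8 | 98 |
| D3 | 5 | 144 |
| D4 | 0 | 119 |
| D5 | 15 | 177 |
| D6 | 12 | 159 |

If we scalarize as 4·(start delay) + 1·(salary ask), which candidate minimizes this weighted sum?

D1: 4·7 + 1·120 = 148
D2: 4·8 + 1·98 = 130
D3: 4·5 + 1·144 = 164
D4: 4·0 + 1·119 = 119
D5: 4·15 + 1·177 = 237
D6: 4·12 + 1·159 = 207
Lowest: D4 at 119.

D4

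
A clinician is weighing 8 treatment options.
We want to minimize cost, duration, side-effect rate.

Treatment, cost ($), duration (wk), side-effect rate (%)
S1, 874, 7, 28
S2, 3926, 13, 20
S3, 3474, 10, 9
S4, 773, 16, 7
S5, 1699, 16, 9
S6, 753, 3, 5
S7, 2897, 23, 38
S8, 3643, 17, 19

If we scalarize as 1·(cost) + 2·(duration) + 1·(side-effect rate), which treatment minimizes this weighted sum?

S1: 1·874 + 2·7 + 1·28 = 916
S2: 1·3926 + 2·13 + 1·20 = 3972
S3: 1·3474 + 2·10 + 1·9 = 3503
S4: 1·773 + 2·16 + 1·7 = 812
S5: 1·1699 + 2·16 + 1·9 = 1740
S6: 1·753 + 2·3 + 1·5 = 764
S7: 1·2897 + 2·23 + 1·38 = 2981
S8: 1·3643 + 2·17 + 1·19 = 3696
Lowest: S6 at 764.

S6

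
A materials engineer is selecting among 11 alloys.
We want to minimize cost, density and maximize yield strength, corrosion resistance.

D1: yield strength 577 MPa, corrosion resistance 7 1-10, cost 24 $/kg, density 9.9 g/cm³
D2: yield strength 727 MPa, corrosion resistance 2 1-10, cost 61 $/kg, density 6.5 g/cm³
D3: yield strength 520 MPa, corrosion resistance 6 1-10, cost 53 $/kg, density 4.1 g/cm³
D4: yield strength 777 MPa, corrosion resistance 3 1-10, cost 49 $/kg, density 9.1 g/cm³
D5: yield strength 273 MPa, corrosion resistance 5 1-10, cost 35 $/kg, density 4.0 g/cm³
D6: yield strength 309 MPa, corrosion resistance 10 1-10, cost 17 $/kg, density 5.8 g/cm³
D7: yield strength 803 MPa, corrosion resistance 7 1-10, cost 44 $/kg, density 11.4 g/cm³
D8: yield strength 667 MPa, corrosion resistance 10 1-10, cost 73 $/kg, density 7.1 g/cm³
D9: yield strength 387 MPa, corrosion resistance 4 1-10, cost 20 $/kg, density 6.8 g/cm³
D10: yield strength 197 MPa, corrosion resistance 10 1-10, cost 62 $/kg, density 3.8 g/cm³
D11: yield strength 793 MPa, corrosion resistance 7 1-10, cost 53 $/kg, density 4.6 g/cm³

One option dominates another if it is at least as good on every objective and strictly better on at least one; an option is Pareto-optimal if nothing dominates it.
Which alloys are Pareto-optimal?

D1, D3, D4, D5, D6, D7, D8, D9, D10, D11

D1: not dominated.
D2: dominated by D11 (yield strength 793≥727, corrosion resistance 7≥2, cost 53≤61, density 4.6≤6.5).
D3: not dominated.
D4: not dominated.
D5: not dominated.
D6: not dominated (best cost).
D7: not dominated (best yield strength).
D8: not dominated.
D9: not dominated.
D10: not dominated (best density).
D11: not dominated.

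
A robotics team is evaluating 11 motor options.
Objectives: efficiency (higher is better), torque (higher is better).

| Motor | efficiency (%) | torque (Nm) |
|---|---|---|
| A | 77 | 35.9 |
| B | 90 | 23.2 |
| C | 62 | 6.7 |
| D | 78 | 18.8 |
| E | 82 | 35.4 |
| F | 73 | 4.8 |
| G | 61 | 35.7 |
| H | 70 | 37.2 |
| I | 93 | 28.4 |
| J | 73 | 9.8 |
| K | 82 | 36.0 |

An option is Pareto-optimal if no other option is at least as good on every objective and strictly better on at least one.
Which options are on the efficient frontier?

A: dominated by K (efficiency 82≥77, torque 36.0≥35.9).
B: dominated by I (efficiency 93≥90, torque 28.4≥23.2).
C: dominated by A (efficiency 77≥62, torque 35.9≥6.7).
D: dominated by B (efficiency 90≥78, torque 23.2≥18.8).
E: dominated by K (efficiency 82≥82, torque 36.0≥35.4).
F: dominated by A (efficiency 77≥73, torque 35.9≥4.8).
G: dominated by A (efficiency 77≥61, torque 35.9≥35.7).
H: not dominated (best torque).
I: not dominated (best efficiency).
J: dominated by A (efficiency 77≥73, torque 35.9≥9.8).
K: not dominated.

H, I, K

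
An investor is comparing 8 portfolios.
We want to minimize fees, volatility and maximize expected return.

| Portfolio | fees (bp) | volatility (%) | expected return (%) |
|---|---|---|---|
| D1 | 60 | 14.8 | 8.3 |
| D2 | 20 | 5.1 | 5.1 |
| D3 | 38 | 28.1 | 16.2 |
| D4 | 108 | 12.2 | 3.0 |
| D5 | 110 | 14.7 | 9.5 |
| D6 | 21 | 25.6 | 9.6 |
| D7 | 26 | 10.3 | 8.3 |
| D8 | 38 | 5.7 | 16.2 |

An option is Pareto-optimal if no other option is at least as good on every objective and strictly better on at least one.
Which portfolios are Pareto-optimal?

D2, D6, D7, D8

D1: dominated by D7 (fees 26≤60, volatility 10.3≤14.8, expected return 8.3≥8.3).
D2: not dominated (best fees).
D3: dominated by D8 (fees 38≤38, volatility 5.7≤28.1, expected return 16.2≥16.2).
D4: dominated by D2 (fees 20≤108, volatility 5.1≤12.2, expected return 5.1≥3.0).
D5: dominated by D8 (fees 38≤110, volatility 5.7≤14.7, expected return 16.2≥9.5).
D6: not dominated.
D7: not dominated.
D8: not dominated.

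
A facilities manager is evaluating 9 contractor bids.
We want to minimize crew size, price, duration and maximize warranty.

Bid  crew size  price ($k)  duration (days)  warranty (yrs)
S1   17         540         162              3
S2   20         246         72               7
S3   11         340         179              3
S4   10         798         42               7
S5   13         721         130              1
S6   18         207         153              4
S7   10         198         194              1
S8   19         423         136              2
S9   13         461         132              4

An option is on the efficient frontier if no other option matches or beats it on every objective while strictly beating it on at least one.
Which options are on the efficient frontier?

S1: dominated by S9 (crew size 13≤17, price 461≤540, duration 132≤162, warranty 4≥3).
S2: not dominated.
S3: not dominated.
S4: not dominated (best duration).
S5: not dominated.
S6: not dominated.
S7: not dominated (best price).
S8: not dominated.
S9: not dominated.

S2, S3, S4, S5, S6, S7, S8, S9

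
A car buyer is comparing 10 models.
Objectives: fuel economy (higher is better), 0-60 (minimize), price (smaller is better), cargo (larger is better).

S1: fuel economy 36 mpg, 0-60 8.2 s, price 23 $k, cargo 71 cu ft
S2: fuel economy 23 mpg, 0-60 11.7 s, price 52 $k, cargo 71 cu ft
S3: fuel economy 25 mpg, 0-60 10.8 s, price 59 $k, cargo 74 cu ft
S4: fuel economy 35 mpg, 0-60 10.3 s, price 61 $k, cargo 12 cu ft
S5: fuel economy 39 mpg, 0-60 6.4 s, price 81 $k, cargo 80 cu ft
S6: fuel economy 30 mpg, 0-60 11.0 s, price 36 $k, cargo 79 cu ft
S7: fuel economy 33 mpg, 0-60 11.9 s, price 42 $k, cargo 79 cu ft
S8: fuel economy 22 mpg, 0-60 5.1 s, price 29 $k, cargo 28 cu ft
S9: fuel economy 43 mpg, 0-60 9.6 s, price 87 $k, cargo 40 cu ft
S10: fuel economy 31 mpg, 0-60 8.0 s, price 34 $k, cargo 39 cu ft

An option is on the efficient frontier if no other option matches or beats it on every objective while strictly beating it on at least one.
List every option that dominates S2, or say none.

S1: fuel economy 36≥23, 0-60 8.2≤11.7, price 23≤52, cargo 71≥71 — dominates S2.
S6: fuel economy 30≥23, 0-60 11.0≤11.7, price 36≤52, cargo 79≥71 — dominates S2.
Others (S3, S4, S5, S7, S8, S9, S10) are each worse than S2 on at least one objective.

S1, S6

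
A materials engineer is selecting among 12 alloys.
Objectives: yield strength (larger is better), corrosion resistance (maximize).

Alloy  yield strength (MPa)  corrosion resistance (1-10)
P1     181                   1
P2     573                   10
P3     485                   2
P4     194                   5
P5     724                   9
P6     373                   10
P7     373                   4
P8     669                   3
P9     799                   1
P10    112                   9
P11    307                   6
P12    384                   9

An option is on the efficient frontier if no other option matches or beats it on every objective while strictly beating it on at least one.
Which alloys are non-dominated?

P2, P5, P9

P1: dominated by P2 (yield strength 573≥181, corrosion resistance 10≥1).
P2: not dominated.
P3: dominated by P2 (yield strength 573≥485, corrosion resistance 10≥2).
P4: dominated by P2 (yield strength 573≥194, corrosion resistance 10≥5).
P5: not dominated.
P6: dominated by P2 (yield strength 573≥373, corrosion resistance 10≥10).
P7: dominated by P2 (yield strength 573≥373, corrosion resistance 10≥4).
P8: dominated by P5 (yield strength 724≥669, corrosion resistance 9≥3).
P9: not dominated (best yield strength).
P10: dominated by P2 (yield strength 573≥112, corrosion resistance 10≥9).
P11: dominated by P2 (yield strength 573≥307, corrosion resistance 10≥6).
P12: dominated by P2 (yield strength 573≥384, corrosion resistance 10≥9).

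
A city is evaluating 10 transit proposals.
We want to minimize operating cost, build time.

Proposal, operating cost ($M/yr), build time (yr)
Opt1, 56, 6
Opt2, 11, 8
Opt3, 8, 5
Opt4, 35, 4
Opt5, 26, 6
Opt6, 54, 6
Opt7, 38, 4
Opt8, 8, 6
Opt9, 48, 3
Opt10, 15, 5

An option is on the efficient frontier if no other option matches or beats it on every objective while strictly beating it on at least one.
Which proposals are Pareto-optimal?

Opt1: dominated by Opt3 (operating cost 8≤56, build time 5≤6).
Opt2: dominated by Opt3 (operating cost 8≤11, build time 5≤8).
Opt3: not dominated.
Opt4: not dominated.
Opt5: dominated by Opt3 (operating cost 8≤26, build time 5≤6).
Opt6: dominated by Opt3 (operating cost 8≤54, build time 5≤6).
Opt7: dominated by Opt4 (operating cost 35≤38, build time 4≤4).
Opt8: dominated by Opt3 (operating cost 8≤8, build time 5≤6).
Opt9: not dominated (best build time).
Opt10: dominated by Opt3 (operating cost 8≤15, build time 5≤5).

Opt3, Opt4, Opt9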